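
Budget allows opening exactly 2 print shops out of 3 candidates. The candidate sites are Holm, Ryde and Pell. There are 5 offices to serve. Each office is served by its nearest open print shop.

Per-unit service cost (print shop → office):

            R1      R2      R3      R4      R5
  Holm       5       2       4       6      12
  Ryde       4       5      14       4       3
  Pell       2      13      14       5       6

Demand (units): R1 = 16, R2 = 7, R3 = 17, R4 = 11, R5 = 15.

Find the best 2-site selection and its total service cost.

Choose Holm and Ryde; total service cost 235.

With exactly 2 open, each office uses its cheapest among the chosen.
{Holm, Ryde}: R1→Ryde 4·16=64, R2→Holm 2·7=14, R3→Holm 4·17=68, R4→Ryde 4·11=44, R5→Ryde 3·15=45. Service cost 235.
{Holm, Pell}: service cost 259
{Ryde, Pell}: service cost 394
Among all 3 size-2 choices, {Holm, Ryde} is lowest.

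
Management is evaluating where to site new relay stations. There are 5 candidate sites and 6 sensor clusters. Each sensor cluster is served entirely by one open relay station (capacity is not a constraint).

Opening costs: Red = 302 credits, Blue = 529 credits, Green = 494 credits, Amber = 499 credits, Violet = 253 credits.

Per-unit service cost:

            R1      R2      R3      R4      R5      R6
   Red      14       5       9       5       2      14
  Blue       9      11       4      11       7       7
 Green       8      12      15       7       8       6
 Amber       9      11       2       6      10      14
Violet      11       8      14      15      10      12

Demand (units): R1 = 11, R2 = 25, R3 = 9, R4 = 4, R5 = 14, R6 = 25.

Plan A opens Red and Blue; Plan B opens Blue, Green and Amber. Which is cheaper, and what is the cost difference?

Plan A is cheaper by 861.

Plan A: {Red, Blue}: R1→Blue 9·11=99, R2→Red 5·25=125, R3→Blue 4·9=36, R4→Red 5·4=20, R5→Red 2·14=28, R6→Blue 7·25=175. Service 483; fixed 831; total 1314.
Plan B: {Blue, Green, Amber}: R1→Green 8·11=88, R2→Blue 11·25=275, R3→Amber 2·9=18, R4→Amber 6·4=24, R5→Blue 7·14=98, R6→Green 6·25=150. Service 653; fixed 1522; total 2175.
Difference: |1314 − 2175| = 861.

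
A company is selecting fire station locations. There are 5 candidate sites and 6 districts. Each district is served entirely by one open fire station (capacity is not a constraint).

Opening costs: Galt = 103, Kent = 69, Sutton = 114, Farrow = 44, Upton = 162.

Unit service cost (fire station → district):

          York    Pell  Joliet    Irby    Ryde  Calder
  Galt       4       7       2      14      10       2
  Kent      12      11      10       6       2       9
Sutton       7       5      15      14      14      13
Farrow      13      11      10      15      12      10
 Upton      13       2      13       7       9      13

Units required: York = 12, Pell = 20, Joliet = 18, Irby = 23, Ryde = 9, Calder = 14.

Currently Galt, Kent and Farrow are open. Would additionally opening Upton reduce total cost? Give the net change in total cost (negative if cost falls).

No — net change +62 (cost rises by 62).

Current service cost with {Galt, Kent, Farrow}: 408.
Adding Upton: each district re-picks its cheapest; new service cost 308, saving 100.
Extra fixed cost: 162. Net change = 162 − 100 = 62.
(Totals: 624 → 686.)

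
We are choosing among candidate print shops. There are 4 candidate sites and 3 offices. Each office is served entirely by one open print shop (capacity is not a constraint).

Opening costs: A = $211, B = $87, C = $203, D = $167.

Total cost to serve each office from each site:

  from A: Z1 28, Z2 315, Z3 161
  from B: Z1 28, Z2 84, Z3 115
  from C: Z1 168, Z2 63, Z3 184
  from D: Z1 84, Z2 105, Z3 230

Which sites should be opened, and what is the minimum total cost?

Open B only; minimum total cost 314.

For any fixed open set, each office goes to its cheapest open site; total = fixed + service.
{B}: Z1→B 28, Z2→B 84, Z3→B 115. Service 227; fixed 87; total 314.
{B, D}: service 227 + fixed 254 = 481
{B, C}: Z1→B 28, Z2→C 63, Z3→B 115. Service 206; fixed 290; total 496.
{A, B, C, D}: service 206 + fixed 668 = 874
No other subset beats 314.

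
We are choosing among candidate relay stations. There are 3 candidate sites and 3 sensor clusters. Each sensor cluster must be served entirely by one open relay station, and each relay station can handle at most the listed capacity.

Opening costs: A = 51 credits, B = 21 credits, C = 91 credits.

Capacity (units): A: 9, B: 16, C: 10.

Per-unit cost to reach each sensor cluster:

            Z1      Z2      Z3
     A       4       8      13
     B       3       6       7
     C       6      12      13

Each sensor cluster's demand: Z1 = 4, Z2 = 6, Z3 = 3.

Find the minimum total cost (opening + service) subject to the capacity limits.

Minimum total cost: 90

Open {B}: Z1→B 3·4=12, Z2→B 6·6=36, Z3→B 7·3=21.
Loads: B carries 13/16. Service 69; fixed 21; total 90.
Next best feasible plan costs 141.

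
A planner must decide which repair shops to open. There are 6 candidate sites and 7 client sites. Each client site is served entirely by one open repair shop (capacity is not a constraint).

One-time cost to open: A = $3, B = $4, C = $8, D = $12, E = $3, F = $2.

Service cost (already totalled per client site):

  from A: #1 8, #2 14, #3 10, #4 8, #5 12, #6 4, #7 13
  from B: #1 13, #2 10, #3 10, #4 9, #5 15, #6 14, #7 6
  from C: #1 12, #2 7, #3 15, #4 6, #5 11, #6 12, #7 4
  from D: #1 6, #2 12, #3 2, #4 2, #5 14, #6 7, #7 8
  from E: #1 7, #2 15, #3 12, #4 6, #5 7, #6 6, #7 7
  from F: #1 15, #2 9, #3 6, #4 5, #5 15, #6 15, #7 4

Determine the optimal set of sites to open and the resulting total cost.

Open E and F; minimum total cost 49.

For any fixed open set, each client site goes to its cheapest open site; total = fixed + service.
{E, F}: #1→E 7, #2→F 9, #3→F 6, #4→F 5, #5→E 7, #6→E 6, #7→F 4. Service 44; fixed 5; total 49.
{A, E, F}: #1→E 7, #2→F 9, #3→F 6, #4→F 5, #5→E 7, #6→A 4, #7→F 4. Service 42; fixed 8; total 50.
{A, F}: #1→A 8, #2→F 9, #3→F 6, #4→F 5, #5→A 12, #6→A 4, #7→F 4. Service 48; fixed 5; total 53.
{A, B, C, D, E, F}: service 32 + fixed 32 = 64
No other subset beats 49.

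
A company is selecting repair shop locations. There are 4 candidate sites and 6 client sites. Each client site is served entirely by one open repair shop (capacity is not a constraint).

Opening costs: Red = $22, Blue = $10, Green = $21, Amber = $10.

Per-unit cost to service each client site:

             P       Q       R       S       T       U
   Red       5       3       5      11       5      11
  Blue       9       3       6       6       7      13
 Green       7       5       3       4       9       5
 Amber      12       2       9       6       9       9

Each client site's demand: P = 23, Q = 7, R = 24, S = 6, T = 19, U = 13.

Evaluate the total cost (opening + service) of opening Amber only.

Total cost: 840

Each client site is assigned to its cheapest site among the open ones.
{Amber}: P→Amber 12·23=276, Q→Amber 2·7=14, R→Amber 9·24=216, S→Amber 6·6=36, T→Amber 9·19=171, U→Amber 9·13=117. Service 830; fixed 10; total 840.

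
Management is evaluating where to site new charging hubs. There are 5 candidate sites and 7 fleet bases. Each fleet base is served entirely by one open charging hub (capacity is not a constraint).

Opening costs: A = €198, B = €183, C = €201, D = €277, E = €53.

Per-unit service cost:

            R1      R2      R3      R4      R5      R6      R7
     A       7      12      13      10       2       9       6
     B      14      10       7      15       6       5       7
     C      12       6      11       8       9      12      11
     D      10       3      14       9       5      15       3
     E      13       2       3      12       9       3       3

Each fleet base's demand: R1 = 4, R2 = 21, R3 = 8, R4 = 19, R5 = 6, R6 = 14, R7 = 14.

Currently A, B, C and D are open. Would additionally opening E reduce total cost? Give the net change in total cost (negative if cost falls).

Current service cost with {A, B, C, D}: 423.
Adding E: each fleet base re-picks its cheapest; new service cost 342, saving 81.
Extra fixed cost: 53. Net change = 53 − 81 = -28.
(Totals: 1282 → 1254.)

Yes — net change −28 (cost falls by 28).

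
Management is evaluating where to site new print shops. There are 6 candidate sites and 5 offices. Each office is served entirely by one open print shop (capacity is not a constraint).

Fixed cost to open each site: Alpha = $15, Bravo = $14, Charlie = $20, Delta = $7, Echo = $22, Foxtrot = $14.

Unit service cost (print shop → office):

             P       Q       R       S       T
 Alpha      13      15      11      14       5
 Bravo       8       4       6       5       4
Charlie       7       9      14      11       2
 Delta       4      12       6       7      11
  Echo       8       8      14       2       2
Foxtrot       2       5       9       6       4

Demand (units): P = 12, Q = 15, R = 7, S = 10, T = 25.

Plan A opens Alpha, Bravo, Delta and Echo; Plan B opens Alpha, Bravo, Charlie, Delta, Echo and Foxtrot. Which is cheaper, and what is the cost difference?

Plan A: {Alpha, Bravo, Delta, Echo}: P→Delta 4·12=48, Q→Bravo 4·15=60, R→Bravo 6·7=42, S→Echo 2·10=20, T→Echo 2·25=50. Service 220; fixed 58; total 278.
Plan B: {Alpha, Bravo, Charlie, Delta, Echo, Foxtrot}: P→Foxtrot 2·12=24, Q→Bravo 4·15=60, R→Bravo 6·7=42, S→Echo 2·10=20, T→Charlie 2·25=50. Service 196; fixed 92; total 288.
Difference: |278 − 288| = 10.

Plan A is cheaper by 10.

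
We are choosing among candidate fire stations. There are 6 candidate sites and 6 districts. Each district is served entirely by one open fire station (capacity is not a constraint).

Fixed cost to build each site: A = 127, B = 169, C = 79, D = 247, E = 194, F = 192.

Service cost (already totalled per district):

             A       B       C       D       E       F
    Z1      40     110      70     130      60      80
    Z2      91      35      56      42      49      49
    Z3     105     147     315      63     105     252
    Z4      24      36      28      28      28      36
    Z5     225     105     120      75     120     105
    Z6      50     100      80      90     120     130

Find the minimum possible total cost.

Minimum total cost: 601

For any fixed open set, each district goes to its cheapest open site; total = fixed + service.
{A, C}: Z1→A 40, Z2→C 56, Z3→A 105, Z4→A 24, Z5→C 120, Z6→A 50. Service 395; fixed 206; total 601.
{A, B}: service 359 + fixed 296 = 655
{A}: Z1→A 40, Z2→A 91, Z3→A 105, Z4→A 24, Z5→A 225, Z6→A 50. Service 535; fixed 127; total 662.
{A, B, C, D, E, F}: Z1→A 40, Z2→B 35, Z3→D 63, Z4→A 24, Z5→D 75, Z6→A 50. Service 287; fixed 1008; total 1295.
No other subset beats 601.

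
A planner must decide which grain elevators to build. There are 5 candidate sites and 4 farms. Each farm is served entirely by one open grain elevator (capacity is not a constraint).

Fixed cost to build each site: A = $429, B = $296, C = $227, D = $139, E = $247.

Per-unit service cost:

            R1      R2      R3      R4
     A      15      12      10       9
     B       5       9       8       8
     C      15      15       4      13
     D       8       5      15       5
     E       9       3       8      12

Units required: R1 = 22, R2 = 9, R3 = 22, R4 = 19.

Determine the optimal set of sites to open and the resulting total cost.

Open C and D; minimum total cost 770.

For any fixed open set, each farm goes to its cheapest open site; total = fixed + service.
{C, D}: R1→D 8·22=176, R2→D 5·9=45, R3→C 4·22=88, R4→D 5·19=95. Service 404; fixed 366; total 770.
{D}: R1→D 8·22=176, R2→D 5·9=45, R3→D 15·22=330, R4→D 5·19=95. Service 646; fixed 139; total 785.
{B}: R1→B 5·22=110, R2→B 9·9=81, R3→B 8·22=176, R4→B 8·19=152. Service 519; fixed 296; total 815.
{A, B, C, D, E}: service 320 + fixed 1338 = 1658
No other subset beats 770.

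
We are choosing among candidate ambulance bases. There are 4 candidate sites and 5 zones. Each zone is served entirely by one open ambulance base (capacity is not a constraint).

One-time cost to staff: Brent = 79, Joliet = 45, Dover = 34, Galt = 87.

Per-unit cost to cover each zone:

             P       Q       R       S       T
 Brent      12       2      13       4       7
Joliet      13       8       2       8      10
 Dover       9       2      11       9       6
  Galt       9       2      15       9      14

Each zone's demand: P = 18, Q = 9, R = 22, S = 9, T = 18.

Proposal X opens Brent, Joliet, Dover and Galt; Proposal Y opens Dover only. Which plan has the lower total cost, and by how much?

Proposal X: {Brent, Joliet, Dover, Galt}: P→Dover 9·18=162, Q→Brent 2·9=18, R→Joliet 2·22=44, S→Brent 4·9=36, T→Dover 6·18=108. Service 368; fixed 245; total 613.
Proposal Y: {Dover}: P→Dover 9·18=162, Q→Dover 2·9=18, R→Dover 11·22=242, S→Dover 9·9=81, T→Dover 6·18=108. Service 611; fixed 34; total 645.
Difference: |613 − 645| = 32.

Proposal X is cheaper by 32.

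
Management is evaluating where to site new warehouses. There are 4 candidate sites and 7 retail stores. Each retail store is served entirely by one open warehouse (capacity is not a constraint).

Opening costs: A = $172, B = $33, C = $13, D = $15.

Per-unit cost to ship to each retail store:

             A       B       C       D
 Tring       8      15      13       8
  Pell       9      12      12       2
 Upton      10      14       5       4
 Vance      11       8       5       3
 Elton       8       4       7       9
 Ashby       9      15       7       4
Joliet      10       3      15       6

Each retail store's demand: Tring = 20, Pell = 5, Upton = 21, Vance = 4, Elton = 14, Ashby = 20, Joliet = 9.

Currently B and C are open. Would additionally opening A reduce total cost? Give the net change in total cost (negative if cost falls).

Current service cost with {B, C}: 668.
Adding A: each retail store re-picks its cheapest; new service cost 553, saving 115.
Extra fixed cost: 172. Net change = 172 − 115 = 57.
(Totals: 714 → 771.)

No — net change +57 (cost rises by 57).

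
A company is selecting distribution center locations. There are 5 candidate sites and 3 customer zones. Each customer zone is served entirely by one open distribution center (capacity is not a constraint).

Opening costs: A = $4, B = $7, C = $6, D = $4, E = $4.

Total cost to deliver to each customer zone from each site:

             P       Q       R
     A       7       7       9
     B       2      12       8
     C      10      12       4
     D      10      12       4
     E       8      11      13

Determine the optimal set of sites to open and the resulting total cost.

Open A and D; minimum total cost 26.

For any fixed open set, each customer zone goes to its cheapest open site; total = fixed + service.
{A, D}: P→A 7, Q→A 7, R→D 4. Service 18; fixed 8; total 26.
{A}: service 23 + fixed 4 = 27
{A, B}: P→B 2, Q→A 7, R→B 8. Service 17; fixed 11; total 28.
{A, B, C, D, E}: service 13 + fixed 25 = 38
No other subset beats 26.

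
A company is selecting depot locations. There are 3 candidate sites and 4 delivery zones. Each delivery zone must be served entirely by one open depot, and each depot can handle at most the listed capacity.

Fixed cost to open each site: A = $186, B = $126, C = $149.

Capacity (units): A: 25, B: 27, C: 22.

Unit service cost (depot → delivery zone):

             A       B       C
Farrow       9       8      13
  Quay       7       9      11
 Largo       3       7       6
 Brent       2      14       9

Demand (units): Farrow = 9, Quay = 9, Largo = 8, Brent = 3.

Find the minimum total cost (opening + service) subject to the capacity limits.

Minimum total cost: 477

Open {A, B}: Farrow→B 8·9=72, Quay→A 7·9=63, Largo→A 3·8=24, Brent→A 2·3=6.
Loads: A carries 20/25, B carries 9/27. Service 165; fixed 312; total 477.
Next best feasible plan costs 495.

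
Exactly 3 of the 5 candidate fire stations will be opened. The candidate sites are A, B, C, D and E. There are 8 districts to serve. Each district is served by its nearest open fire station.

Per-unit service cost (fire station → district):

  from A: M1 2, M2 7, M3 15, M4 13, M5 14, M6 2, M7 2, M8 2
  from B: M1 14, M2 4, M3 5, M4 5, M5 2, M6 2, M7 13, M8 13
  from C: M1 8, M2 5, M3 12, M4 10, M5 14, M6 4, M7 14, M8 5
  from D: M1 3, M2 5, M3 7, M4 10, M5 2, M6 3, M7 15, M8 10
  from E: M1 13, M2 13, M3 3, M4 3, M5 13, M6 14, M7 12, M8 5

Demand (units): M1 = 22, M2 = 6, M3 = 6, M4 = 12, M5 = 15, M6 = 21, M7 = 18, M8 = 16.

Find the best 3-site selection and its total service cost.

Choose A, B and E; total service cost 262.

With exactly 3 open, each district uses its cheapest among the chosen.
{A, B, E}: M1→A 2·22=44, M2→B 4·6=24, M3→E 3·6=18, M4→E 3·12=36, M5→B 2·15=30, M6→A 2·21=42, M7→A 2·18=36, M8→A 2·16=32. Service cost 262.
{A, D, E}: service cost 268
{A, B, C}: service cost 298
Among all 10 size-3 choices, {A, B, E} is lowest.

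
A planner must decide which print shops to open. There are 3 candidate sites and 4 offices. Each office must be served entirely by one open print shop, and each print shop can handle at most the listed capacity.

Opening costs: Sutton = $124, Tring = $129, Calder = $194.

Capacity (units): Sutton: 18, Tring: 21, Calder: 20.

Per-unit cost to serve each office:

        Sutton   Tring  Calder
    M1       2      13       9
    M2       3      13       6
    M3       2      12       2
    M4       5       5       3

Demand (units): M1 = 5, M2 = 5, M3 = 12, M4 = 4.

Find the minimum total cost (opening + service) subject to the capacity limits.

Open {Sutton, Tring}: M1→Sutton 2·5=10, M2→Tring 13·5=65, M3→Sutton 2·12=24, M4→Tring 5·4=20.
Loads: Sutton carries 17/18, Tring carries 9/21. Service 119; fixed 253; total 372.
Next best feasible plan costs 377.

Minimum total cost: 372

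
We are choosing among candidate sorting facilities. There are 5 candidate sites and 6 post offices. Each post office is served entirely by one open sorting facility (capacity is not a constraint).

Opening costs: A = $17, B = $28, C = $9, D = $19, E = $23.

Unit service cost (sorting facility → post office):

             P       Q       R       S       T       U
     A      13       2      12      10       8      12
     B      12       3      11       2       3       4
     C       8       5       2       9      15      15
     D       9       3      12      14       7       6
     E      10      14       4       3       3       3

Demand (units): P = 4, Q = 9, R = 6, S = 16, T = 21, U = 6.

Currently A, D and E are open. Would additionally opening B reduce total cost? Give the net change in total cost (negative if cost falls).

Current service cost with {A, D, E}: 207.
Adding B: each post office re-picks its cheapest; new service cost 191, saving 16.
Extra fixed cost: 28. Net change = 28 − 16 = 12.
(Totals: 266 → 278.)

No — net change +12 (cost rises by 12).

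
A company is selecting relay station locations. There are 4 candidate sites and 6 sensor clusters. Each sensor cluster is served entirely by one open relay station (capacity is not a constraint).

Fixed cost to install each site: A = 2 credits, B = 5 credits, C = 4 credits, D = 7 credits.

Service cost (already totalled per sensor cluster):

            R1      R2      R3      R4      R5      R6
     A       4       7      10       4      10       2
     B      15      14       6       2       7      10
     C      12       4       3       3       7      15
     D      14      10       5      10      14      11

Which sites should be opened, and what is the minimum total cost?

For any fixed open set, each sensor cluster goes to its cheapest open site; total = fixed + service.
{A, C}: R1→A 4, R2→C 4, R3→C 3, R4→C 3, R5→C 7, R6→A 2. Service 23; fixed 6; total 29.
{A, B, C}: R1→A 4, R2→C 4, R3→C 3, R4→B 2, R5→B 7, R6→A 2. Service 22; fixed 11; total 33.
{A, B}: R1→A 4, R2→A 7, R3→B 6, R4→B 2, R5→B 7, R6→A 2. Service 28; fixed 7; total 35.
{A, B, C, D}: R1→A 4, R2→C 4, R3→C 3, R4→B 2, R5→B 7, R6→A 2. Service 22; fixed 18; total 40.
No other subset beats 29.

Open A and C; minimum total cost 29.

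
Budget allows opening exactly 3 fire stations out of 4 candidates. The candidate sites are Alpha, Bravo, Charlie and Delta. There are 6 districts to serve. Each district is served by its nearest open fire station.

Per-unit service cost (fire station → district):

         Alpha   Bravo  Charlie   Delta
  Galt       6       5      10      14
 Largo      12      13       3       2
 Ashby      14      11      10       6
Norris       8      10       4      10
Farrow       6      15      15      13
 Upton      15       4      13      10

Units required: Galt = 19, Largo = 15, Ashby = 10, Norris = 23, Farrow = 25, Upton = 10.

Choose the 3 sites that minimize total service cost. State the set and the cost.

Choose Alpha, Bravo and Charlie; total service cost 522.

With exactly 3 open, each district uses its cheapest among the chosen.
{Alpha, Bravo, Charlie}: Galt→Bravo 5·19=95, Largo→Charlie 3·15=45, Ashby→Charlie 10·10=100, Norris→Charlie 4·23=92, Farrow→Alpha 6·25=150, Upton→Bravo 4·10=40. Service cost 522.
{Alpha, Charlie, Delta}: service cost 546
{Alpha, Bravo, Delta}: service cost 559
Among all 4 size-3 choices, {Alpha, Bravo, Charlie} is lowest.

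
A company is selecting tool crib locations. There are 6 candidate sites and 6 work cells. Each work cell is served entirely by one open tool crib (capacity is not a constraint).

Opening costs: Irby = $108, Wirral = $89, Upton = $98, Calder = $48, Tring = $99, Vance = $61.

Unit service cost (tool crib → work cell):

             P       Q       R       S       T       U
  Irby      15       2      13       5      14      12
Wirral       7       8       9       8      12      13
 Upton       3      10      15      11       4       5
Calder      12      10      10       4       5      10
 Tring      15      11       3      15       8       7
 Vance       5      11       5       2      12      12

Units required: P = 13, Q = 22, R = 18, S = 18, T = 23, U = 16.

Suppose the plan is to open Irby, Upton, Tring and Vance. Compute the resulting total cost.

Total cost: 711

Each work cell is assigned to its cheapest site among the open ones.
{Irby, Upton, Tring, Vance}: P→Upton 3·13=39, Q→Irby 2·22=44, R→Tring 3·18=54, S→Vance 2·18=36, T→Upton 4·23=92, U→Upton 5·16=80. Service 345; fixed 366; total 711.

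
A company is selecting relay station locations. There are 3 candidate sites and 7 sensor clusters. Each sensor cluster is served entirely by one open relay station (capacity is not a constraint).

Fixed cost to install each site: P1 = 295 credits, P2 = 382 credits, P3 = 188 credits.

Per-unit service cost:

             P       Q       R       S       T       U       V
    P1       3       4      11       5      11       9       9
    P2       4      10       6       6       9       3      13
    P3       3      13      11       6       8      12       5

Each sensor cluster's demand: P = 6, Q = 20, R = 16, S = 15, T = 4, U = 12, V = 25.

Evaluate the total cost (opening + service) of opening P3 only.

Total cost: 1033

Each sensor cluster is assigned to its cheapest site among the open ones.
{P3}: P→P3 3·6=18, Q→P3 13·20=260, R→P3 11·16=176, S→P3 6·15=90, T→P3 8·4=32, U→P3 12·12=144, V→P3 5·25=125. Service 845; fixed 188; total 1033.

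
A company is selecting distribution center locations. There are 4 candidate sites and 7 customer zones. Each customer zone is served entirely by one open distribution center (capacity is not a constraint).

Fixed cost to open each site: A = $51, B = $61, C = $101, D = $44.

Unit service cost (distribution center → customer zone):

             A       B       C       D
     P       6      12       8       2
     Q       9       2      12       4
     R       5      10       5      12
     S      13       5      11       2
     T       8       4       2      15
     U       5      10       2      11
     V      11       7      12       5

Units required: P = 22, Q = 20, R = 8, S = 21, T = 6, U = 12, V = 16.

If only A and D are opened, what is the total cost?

Each customer zone is assigned to its cheapest site among the open ones.
{A, D}: P→D 2·22=44, Q→D 4·20=80, R→A 5·8=40, S→D 2·21=42, T→A 8·6=48, U→A 5·12=60, V→D 5·16=80. Service 394; fixed 95; total 489.

Total cost: 489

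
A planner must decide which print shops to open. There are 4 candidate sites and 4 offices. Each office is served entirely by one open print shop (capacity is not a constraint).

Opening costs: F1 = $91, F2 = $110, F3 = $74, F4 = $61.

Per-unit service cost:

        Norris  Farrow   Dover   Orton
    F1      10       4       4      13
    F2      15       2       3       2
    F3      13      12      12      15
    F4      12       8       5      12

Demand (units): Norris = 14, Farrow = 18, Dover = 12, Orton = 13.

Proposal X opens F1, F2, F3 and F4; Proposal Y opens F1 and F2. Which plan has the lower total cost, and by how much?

Proposal X: {F1, F2, F3, F4}: Norris→F1 10·14=140, Farrow→F2 2·18=36, Dover→F2 3·12=36, Orton→F2 2·13=26. Service 238; fixed 336; total 574.
Proposal Y: {F1, F2}: Norris→F1 10·14=140, Farrow→F2 2·18=36, Dover→F2 3·12=36, Orton→F2 2·13=26. Service 238; fixed 201; total 439.
Difference: |574 − 439| = 135.

Proposal Y is cheaper by 135.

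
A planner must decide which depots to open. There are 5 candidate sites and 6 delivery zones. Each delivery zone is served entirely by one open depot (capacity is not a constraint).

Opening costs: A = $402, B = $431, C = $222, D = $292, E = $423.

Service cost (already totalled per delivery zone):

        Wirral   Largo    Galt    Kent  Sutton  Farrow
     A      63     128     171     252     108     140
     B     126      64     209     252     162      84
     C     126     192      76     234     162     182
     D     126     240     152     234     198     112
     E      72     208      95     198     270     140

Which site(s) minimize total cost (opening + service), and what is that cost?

Open C only; minimum total cost 1194.

For any fixed open set, each delivery zone goes to its cheapest open site; total = fixed + service.
{C}: Wirral→C 126, Largo→C 192, Galt→C 76, Kent→C 234, Sutton→C 162, Farrow→C 182. Service 972; fixed 222; total 1194.
{A}: service 862 + fixed 402 = 1264
{B}: service 897 + fixed 431 = 1328
{A, B, C, D, E}: Wirral→A 63, Largo→B 64, Galt→C 76, Kent→E 198, Sutton→A 108, Farrow→B 84. Service 593; fixed 1770; total 2363.
No other subset beats 1194.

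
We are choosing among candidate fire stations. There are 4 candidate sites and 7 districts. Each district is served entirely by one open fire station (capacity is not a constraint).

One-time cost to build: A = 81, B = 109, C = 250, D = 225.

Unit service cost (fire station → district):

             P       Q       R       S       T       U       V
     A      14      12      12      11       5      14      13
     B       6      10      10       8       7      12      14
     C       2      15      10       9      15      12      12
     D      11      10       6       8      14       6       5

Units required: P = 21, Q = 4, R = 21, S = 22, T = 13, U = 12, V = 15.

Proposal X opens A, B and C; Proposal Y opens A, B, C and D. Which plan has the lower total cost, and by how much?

Proposal X: {A, B, C}: P→C 2·21=42, Q→B 10·4=40, R→B 10·21=210, S→B 8·22=176, T→A 5·13=65, U→B 12·12=144, V→C 12·15=180. Service 857; fixed 440; total 1297.
Proposal Y: {A, B, C, D}: P→C 2·21=42, Q→B 10·4=40, R→D 6·21=126, S→B 8·22=176, T→A 5·13=65, U→D 6·12=72, V→D 5·15=75. Service 596; fixed 665; total 1261.
Difference: |1297 − 1261| = 36.

Proposal Y is cheaper by 36.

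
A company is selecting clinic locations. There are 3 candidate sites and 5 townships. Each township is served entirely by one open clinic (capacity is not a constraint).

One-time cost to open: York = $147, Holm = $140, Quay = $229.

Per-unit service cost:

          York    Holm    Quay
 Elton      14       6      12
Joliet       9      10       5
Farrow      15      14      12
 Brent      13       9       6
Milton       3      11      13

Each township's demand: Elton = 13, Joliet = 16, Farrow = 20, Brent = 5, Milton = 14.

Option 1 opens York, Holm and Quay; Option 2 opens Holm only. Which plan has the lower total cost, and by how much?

Option 2 is cheaper by 129.

Option 1: {York, Holm, Quay}: Elton→Holm 6·13=78, Joliet→Quay 5·16=80, Farrow→Quay 12·20=240, Brent→Quay 6·5=30, Milton→York 3·14=42. Service 470; fixed 516; total 986.
Option 2: {Holm}: Elton→Holm 6·13=78, Joliet→Holm 10·16=160, Farrow→Holm 14·20=280, Brent→Holm 9·5=45, Milton→Holm 11·14=154. Service 717; fixed 140; total 857.
Difference: |986 − 857| = 129.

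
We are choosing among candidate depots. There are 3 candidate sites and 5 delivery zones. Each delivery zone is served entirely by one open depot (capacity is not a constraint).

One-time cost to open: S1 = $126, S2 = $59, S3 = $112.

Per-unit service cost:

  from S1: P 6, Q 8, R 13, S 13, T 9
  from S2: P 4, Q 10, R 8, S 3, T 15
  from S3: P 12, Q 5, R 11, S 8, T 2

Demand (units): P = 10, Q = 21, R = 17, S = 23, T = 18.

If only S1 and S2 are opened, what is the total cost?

Each delivery zone is assigned to its cheapest site among the open ones.
{S1, S2}: P→S2 4·10=40, Q→S1 8·21=168, R→S2 8·17=136, S→S2 3·23=69, T→S1 9·18=162. Service 575; fixed 185; total 760.

Total cost: 760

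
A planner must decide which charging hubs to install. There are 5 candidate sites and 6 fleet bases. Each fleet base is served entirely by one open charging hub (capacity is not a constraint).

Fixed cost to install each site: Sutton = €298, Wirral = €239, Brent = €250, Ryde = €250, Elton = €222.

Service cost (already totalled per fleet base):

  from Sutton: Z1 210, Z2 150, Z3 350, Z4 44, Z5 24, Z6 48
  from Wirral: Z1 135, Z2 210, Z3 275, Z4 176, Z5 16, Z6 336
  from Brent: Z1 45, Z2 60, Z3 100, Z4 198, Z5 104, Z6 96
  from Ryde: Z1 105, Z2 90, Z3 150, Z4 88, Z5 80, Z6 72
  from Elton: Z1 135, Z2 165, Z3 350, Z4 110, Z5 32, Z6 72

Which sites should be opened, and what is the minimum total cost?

For any fixed open set, each fleet base goes to its cheapest open site; total = fixed + service.
{Ryde}: Z1→Ryde 105, Z2→Ryde 90, Z3→Ryde 150, Z4→Ryde 88, Z5→Ryde 80, Z6→Ryde 72. Service 585; fixed 250; total 835.
{Brent}: service 603 + fixed 250 = 853
{Sutton, Brent}: service 321 + fixed 548 = 869
{Sutton, Wirral, Brent, Ryde, Elton}: service 313 + fixed 1259 = 1572
No other subset beats 835.

Open Ryde only; minimum total cost 835.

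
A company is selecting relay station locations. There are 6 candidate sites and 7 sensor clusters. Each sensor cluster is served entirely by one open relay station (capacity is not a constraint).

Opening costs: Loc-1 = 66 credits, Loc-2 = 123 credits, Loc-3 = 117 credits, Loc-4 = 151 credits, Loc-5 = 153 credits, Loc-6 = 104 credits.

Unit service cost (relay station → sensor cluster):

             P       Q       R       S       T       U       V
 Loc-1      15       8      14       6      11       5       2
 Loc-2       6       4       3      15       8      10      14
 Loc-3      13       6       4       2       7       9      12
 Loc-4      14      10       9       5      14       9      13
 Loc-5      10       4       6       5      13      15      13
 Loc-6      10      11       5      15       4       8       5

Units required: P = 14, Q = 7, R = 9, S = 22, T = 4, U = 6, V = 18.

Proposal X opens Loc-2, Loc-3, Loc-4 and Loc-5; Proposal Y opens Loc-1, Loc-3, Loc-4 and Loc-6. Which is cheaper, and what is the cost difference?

Proposal Y is cheaper by 243.

Proposal X: {Loc-2, Loc-3, Loc-4, Loc-5}: P→Loc-2 6·14=84, Q→Loc-2 4·7=28, R→Loc-2 3·9=27, S→Loc-3 2·22=44, T→Loc-3 7·4=28, U→Loc-3 9·6=54, V→Loc-3 12·18=216. Service 481; fixed 544; total 1025.
Proposal Y: {Loc-1, Loc-3, Loc-4, Loc-6}: P→Loc-6 10·14=140, Q→Loc-3 6·7=42, R→Loc-3 4·9=36, S→Loc-3 2·22=44, T→Loc-6 4·4=16, U→Loc-1 5·6=30, V→Loc-1 2·18=36. Service 344; fixed 438; total 782.
Difference: |1025 − 782| = 243.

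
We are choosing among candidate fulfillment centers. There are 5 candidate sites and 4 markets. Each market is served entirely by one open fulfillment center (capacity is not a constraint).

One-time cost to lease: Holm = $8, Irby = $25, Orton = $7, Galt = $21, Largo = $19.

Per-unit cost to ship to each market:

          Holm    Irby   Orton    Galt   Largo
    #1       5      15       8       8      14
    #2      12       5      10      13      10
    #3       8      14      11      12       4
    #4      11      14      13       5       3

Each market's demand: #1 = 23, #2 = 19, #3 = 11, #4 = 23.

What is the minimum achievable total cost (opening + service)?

Minimum total cost: 375

For any fixed open set, each market goes to its cheapest open site; total = fixed + service.
{Holm, Irby, Largo}: #1→Holm 5·23=115, #2→Irby 5·19=95, #3→Largo 4·11=44, #4→Largo 3·23=69. Service 323; fixed 52; total 375.
{Holm, Irby, Orton, Largo}: service 323 + fixed 59 = 382
{Holm, Irby, Galt, Largo}: service 323 + fixed 73 = 396
{Holm, Irby, Orton, Galt, Largo}: service 323 + fixed 80 = 403
No other subset beats 375.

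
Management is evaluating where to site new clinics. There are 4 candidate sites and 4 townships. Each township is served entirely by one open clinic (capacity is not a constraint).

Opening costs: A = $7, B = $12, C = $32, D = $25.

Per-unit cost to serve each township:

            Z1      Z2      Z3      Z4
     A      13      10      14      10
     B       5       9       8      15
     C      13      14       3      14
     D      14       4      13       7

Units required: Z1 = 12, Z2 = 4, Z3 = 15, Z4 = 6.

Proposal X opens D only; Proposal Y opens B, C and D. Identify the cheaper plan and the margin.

Proposal Y is cheaper by 214.

Proposal X: {D}: Z1→D 14·12=168, Z2→D 4·4=16, Z3→D 13·15=195, Z4→D 7·6=42. Service 421; fixed 25; total 446.
Proposal Y: {B, C, D}: Z1→B 5·12=60, Z2→D 4·4=16, Z3→C 3·15=45, Z4→D 7·6=42. Service 163; fixed 69; total 232.
Difference: |446 − 232| = 214.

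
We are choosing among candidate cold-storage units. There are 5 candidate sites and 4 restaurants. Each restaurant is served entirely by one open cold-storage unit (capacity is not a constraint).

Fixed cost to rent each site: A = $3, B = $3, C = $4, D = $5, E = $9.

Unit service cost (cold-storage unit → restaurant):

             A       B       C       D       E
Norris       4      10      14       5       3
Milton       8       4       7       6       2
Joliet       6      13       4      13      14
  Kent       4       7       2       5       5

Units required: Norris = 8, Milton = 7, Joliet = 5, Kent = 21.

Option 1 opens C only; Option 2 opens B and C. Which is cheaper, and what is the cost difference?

Option 2 is cheaper by 50.

Option 1: {C}: Norris→C 14·8=112, Milton→C 7·7=49, Joliet→C 4·5=20, Kent→C 2·21=42. Service 223; fixed 4; total 227.
Option 2: {B, C}: Norris→B 10·8=80, Milton→B 4·7=28, Joliet→C 4·5=20, Kent→C 2·21=42. Service 170; fixed 7; total 177.
Difference: |227 − 177| = 50.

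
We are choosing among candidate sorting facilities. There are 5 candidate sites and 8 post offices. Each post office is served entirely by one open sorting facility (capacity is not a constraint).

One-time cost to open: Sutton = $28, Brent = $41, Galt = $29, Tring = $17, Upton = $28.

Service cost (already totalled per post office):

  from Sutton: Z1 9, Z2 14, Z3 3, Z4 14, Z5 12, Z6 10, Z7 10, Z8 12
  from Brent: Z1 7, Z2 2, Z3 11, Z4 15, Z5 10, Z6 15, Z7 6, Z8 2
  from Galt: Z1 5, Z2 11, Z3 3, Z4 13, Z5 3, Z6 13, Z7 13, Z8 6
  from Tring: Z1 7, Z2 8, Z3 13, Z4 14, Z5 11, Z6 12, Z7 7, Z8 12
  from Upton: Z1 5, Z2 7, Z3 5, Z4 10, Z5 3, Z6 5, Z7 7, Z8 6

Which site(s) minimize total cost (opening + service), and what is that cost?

For any fixed open set, each post office goes to its cheapest open site; total = fixed + service.
{Upton}: Z1→Upton 5, Z2→Upton 7, Z3→Upton 5, Z4→Upton 10, Z5→Upton 3, Z6→Upton 5, Z7→Upton 7, Z8→Upton 6. Service 48; fixed 28; total 76.
{Tring, Upton}: service 48 + fixed 45 = 93
{Galt}: service 67 + fixed 29 = 96
{Sutton, Brent, Galt, Tring, Upton}: Z1→Galt 5, Z2→Brent 2, Z3→Sutton 3, Z4→Upton 10, Z5→Galt 3, Z6→Upton 5, Z7→Brent 6, Z8→Brent 2. Service 36; fixed 143; total 179.
No other subset beats 76.

Open Upton only; minimum total cost 76.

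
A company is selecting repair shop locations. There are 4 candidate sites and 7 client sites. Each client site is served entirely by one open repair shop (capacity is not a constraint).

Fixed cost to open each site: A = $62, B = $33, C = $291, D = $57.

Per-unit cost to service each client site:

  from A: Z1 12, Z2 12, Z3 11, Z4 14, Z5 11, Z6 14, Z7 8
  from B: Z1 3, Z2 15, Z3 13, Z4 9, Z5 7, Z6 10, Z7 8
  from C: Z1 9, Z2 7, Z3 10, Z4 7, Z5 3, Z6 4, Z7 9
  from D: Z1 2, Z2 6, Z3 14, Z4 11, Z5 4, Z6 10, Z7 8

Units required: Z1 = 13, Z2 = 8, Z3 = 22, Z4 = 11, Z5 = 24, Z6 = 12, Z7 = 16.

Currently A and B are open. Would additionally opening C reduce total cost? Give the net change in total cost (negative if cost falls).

No — net change +39 (cost rises by 39).

Current service cost with {A, B}: 892.
Adding C: each client site re-picks its cheapest; new service cost 640, saving 252.
Extra fixed cost: 291. Net change = 291 − 252 = 39.
(Totals: 987 → 1026.)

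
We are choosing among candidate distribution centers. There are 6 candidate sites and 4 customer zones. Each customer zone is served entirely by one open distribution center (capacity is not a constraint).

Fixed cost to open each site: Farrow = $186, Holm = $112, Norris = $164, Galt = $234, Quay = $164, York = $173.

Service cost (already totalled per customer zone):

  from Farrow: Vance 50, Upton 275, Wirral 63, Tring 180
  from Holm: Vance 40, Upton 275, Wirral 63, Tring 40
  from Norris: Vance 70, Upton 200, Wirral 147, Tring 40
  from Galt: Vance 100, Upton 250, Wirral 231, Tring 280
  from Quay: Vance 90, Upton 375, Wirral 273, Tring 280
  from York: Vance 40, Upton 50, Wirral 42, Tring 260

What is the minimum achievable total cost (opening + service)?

Minimum total cost: 457

For any fixed open set, each customer zone goes to its cheapest open site; total = fixed + service.
{Holm, York}: Vance→Holm 40, Upton→York 50, Wirral→York 42, Tring→Holm 40. Service 172; fixed 285; total 457.
{Norris, York}: Vance→York 40, Upton→York 50, Wirral→York 42, Tring→Norris 40. Service 172; fixed 337; total 509.
{Holm}: Vance→Holm 40, Upton→Holm 275, Wirral→Holm 63, Tring→Holm 40. Service 418; fixed 112; total 530.
{Farrow, Holm, Norris, Galt, Quay, York}: Vance→Holm 40, Upton→York 50, Wirral→York 42, Tring→Holm 40. Service 172; fixed 1033; total 1205.
No other subset beats 457.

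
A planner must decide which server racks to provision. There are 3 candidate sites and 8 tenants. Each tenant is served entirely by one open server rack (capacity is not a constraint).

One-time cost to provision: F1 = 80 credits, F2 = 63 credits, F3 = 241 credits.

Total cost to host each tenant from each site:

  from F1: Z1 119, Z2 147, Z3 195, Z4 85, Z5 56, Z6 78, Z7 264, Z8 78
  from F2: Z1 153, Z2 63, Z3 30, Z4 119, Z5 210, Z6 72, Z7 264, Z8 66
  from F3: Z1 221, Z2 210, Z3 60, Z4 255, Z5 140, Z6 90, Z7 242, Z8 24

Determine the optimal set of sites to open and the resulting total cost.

For any fixed open set, each tenant goes to its cheapest open site; total = fixed + service.
{F1, F2}: Z1→F1 119, Z2→F2 63, Z3→F2 30, Z4→F1 85, Z5→F1 56, Z6→F2 72, Z7→F1 264, Z8→F2 66. Service 755; fixed 143; total 898.
{F2}: Z1→F2 153, Z2→F2 63, Z3→F2 30, Z4→F2 119, Z5→F2 210, Z6→F2 72, Z7→F2 264, Z8→F2 66. Service 977; fixed 63; total 1040.
{F1, F2, F3}: service 691 + fixed 384 = 1075
No other subset beats 898.

Open F1 and F2; minimum total cost 898.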